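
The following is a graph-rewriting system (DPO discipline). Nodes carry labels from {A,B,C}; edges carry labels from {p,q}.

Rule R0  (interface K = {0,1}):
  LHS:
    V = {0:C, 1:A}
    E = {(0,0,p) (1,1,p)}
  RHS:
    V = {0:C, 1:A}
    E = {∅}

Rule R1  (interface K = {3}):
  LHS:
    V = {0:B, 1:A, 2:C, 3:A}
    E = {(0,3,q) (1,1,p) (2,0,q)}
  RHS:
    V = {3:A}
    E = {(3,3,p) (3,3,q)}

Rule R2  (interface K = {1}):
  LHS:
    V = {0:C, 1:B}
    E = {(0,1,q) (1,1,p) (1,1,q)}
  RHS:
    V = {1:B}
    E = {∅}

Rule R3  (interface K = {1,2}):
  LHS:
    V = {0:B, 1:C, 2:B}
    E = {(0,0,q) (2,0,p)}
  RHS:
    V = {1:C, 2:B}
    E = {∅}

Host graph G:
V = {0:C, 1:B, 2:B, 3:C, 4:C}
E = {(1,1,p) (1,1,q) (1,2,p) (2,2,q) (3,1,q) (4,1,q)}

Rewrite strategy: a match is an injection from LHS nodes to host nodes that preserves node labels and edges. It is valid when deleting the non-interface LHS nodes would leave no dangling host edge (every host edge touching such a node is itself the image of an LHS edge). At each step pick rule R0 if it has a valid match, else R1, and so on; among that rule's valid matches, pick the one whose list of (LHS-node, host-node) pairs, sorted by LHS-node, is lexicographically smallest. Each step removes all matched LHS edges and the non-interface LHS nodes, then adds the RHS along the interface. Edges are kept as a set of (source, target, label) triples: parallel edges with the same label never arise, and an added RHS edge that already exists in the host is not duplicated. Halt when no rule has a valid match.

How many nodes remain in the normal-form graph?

Answer: 3

Rewrite trace:
initial: |V|=5 |E|=6  E = 1-p->1 1-q->1 1-p->2 2-q->2 3-q->1 4-q->1
step 1: apply R2 at {0↦3, 1↦1}  → |V|=4 |E|=3  E = 1-p->2 2-q->2 4-q->1
step 2: apply R3 at {0↦2, 1↦0, 2↦1}  → |V|=3 |E|=1  E = 4-q->1
normal form: no rule applies after step 2
NF nodes: {0:C, 1:B, 4:C}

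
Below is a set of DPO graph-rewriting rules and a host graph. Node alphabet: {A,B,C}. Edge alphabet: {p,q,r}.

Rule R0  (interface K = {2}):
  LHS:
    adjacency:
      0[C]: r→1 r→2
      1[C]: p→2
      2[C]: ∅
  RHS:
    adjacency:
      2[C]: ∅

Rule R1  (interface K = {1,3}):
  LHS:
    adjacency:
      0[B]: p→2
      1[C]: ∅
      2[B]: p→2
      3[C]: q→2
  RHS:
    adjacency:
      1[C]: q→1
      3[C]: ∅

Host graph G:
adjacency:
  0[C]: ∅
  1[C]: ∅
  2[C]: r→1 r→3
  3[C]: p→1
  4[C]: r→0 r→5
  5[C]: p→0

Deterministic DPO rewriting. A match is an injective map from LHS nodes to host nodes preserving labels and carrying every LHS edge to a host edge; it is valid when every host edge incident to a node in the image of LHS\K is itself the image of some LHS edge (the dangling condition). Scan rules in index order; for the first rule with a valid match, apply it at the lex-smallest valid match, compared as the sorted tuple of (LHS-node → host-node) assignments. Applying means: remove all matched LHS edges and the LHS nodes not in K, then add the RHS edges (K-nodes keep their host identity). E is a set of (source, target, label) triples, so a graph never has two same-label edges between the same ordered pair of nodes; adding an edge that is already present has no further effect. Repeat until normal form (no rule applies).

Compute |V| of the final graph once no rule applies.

[0] host  ⇒  6 nodes, 6 edges  {2-r->1 2-r->3 3-p->1 4-r->0 4-r->5 5-p->0}
[1] R0 @ {0↦2, 1↦3, 2↦1}  ⇒  4 nodes, 3 edges  {4-r->0 4-r->5 5-p->0}
[2] R0 @ {0↦4, 1↦5, 2↦0}  ⇒  2 nodes, 0 edges  {∅}
halt: no rule applies after step 2
NF nodes: {0:C, 1:C}

Answer: 2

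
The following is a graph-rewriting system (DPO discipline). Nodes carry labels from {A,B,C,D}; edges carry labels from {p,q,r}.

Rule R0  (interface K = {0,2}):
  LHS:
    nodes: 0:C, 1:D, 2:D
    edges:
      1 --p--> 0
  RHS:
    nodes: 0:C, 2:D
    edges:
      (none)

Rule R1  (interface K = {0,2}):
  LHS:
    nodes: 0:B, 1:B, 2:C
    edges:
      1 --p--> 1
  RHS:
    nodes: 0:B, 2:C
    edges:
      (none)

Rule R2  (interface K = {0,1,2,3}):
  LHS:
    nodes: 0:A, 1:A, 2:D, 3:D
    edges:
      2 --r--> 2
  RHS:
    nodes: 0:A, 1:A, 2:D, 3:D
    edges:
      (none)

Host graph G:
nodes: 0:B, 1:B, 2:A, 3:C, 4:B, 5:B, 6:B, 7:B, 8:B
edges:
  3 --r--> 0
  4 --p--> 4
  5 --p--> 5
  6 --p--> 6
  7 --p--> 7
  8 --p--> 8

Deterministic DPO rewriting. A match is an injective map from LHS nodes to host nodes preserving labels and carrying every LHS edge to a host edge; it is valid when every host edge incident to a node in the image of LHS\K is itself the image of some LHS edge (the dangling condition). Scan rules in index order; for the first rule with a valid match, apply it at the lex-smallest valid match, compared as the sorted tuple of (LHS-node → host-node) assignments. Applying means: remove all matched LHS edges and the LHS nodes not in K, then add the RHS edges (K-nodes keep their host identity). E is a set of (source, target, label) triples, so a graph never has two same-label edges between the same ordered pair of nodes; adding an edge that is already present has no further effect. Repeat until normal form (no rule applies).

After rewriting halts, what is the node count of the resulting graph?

Answer: 4

Rewrite trace:
[0] host  ⇒  9 nodes, 6 edges  {3-r->0 4-p->4 5-p->5 6-p->6 7-p->7 8-p->8}
[1] R1 @ {0↦0, 1↦4, 2↦3}  ⇒  8 nodes, 5 edges  {3-r->0 5-p->5 6-p->6 7-p->7 8-p->8}
[2] R1 @ {0↦0, 1↦5, 2↦3}  ⇒  7 nodes, 4 edges  {3-r->0 6-p->6 7-p->7 8-p->8}
[3] R1 @ {0↦0, 1↦6, 2↦3}  ⇒  6 nodes, 3 edges  {3-r->0 7-p->7 8-p->8}
[4] R1 @ {0↦0, 1↦7, 2↦3}  ⇒  5 nodes, 2 edges  {3-r->0 8-p->8}
[5] R1 @ {0↦0, 1↦8, 2↦3}  ⇒  4 nodes, 1 edges  {3-r->0}
halt: no rule applies after step 5
NF nodes: {0:B, 1:B, 2:A, 3:C}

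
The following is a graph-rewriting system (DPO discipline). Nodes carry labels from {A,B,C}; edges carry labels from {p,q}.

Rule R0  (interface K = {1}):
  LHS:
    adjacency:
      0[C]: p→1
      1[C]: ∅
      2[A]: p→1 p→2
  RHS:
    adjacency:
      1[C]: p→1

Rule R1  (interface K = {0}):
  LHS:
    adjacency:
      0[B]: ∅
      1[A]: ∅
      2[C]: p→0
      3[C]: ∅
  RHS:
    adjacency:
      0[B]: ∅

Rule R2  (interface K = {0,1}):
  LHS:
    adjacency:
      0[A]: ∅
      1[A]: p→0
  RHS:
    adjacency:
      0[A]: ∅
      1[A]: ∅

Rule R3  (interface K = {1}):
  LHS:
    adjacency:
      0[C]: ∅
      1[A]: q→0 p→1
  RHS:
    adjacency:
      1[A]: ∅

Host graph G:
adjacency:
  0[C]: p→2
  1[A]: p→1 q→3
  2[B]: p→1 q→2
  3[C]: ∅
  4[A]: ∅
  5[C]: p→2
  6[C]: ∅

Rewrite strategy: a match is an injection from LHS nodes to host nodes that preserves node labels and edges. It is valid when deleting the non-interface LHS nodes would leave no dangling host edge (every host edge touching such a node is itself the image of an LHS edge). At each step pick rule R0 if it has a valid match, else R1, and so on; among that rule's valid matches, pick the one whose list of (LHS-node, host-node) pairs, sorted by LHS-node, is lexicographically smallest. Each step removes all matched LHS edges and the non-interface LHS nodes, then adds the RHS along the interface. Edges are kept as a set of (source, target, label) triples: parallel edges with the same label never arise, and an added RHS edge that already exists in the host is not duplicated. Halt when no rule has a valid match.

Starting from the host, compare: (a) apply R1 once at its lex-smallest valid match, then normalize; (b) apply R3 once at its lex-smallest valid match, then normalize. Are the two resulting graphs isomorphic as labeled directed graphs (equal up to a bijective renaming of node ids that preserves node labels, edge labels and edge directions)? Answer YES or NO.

Answer: YES

Rewrite trace:
branch R1-first: apply at {0↦2, 1↦4, 2↦0, 3↦6} → |E|=5, then 1 more step(s) → NF |V|=3 |E|=3 V={1:A, 2:B, 5:C} E=2-p->1 2-q->2 5-p->2
branch R3-first: apply at {0↦3, 1↦1} → |E|=4, then 1 more step(s) → NF |V|=3 |E|=3 V={1:A, 2:B, 5:C} E=2-p->1 2-q->2 5-p->2
graphs isomorphic (equal up to label-preserving node renaming)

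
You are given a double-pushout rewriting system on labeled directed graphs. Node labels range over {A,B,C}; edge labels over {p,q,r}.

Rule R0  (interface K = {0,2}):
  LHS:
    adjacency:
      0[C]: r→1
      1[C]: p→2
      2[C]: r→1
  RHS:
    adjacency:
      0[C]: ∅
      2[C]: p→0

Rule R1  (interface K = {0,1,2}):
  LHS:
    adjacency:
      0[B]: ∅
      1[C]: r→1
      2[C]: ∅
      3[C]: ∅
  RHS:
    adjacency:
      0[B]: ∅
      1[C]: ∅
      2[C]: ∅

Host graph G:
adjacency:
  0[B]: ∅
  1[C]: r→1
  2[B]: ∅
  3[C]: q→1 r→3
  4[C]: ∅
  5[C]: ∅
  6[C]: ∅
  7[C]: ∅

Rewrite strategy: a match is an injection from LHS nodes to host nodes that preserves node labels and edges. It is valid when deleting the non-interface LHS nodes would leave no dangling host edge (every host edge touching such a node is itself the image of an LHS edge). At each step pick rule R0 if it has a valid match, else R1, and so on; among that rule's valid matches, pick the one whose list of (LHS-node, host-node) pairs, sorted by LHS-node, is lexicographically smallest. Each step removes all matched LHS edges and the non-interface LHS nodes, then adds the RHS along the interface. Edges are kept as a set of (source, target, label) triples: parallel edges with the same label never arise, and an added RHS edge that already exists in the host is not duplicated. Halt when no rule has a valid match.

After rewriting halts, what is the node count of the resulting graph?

Answer: 6

Rewrite trace:
[0] host  ⇒  8 nodes, 3 edges  {1-r->1 3-q->1 3-r->3}
[1] R1 @ {0↦0, 1↦1, 2↦3, 3↦4}  ⇒  7 nodes, 2 edges  {3-q->1 3-r->3}
[2] R1 @ {0↦0, 1↦3, 2↦1, 3↦5}  ⇒  6 nodes, 1 edges  {3-q->1}
halt: no rule applies after step 2
NF nodes: {0:B, 1:C, 2:B, 3:C, 6:C, 7:C}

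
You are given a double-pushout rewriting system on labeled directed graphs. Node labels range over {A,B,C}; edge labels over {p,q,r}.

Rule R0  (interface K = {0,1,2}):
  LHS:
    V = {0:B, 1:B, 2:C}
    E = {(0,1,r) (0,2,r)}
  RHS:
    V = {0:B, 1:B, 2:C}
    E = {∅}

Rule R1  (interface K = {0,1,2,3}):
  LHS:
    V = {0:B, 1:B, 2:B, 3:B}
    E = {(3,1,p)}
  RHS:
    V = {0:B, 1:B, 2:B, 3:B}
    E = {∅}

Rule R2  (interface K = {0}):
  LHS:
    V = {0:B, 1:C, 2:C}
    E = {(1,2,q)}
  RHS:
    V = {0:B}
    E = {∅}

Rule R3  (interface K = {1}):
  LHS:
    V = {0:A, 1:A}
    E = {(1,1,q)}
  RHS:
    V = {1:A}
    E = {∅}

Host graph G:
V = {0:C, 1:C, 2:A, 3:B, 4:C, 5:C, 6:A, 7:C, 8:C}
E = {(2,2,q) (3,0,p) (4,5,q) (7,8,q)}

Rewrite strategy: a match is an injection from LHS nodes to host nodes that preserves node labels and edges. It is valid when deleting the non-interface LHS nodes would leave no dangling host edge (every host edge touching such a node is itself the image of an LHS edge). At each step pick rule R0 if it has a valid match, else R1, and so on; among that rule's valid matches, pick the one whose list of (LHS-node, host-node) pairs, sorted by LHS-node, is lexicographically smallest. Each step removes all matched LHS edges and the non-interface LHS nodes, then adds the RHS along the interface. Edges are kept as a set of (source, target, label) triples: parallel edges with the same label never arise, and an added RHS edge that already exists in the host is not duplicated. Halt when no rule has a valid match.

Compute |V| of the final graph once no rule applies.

start.  V:9 E:4  edges: 2-q->2 3-p->0 4-q->5 7-q->8
1. fire R2 via {0↦3, 1↦4, 2↦5}  →  V:7 E:3  edges: 2-q->2 3-p->0 7-q->8
2. fire R2 via {0↦3, 1↦7, 2↦8}  →  V:5 E:2  edges: 2-q->2 3-p->0
3. fire R3 via {0↦6, 1↦2}  →  V:4 E:1  edges: 3-p->0
normal form: no rule applies after step 3
NF nodes: {0:C, 1:C, 2:A, 3:B}

Answer: 4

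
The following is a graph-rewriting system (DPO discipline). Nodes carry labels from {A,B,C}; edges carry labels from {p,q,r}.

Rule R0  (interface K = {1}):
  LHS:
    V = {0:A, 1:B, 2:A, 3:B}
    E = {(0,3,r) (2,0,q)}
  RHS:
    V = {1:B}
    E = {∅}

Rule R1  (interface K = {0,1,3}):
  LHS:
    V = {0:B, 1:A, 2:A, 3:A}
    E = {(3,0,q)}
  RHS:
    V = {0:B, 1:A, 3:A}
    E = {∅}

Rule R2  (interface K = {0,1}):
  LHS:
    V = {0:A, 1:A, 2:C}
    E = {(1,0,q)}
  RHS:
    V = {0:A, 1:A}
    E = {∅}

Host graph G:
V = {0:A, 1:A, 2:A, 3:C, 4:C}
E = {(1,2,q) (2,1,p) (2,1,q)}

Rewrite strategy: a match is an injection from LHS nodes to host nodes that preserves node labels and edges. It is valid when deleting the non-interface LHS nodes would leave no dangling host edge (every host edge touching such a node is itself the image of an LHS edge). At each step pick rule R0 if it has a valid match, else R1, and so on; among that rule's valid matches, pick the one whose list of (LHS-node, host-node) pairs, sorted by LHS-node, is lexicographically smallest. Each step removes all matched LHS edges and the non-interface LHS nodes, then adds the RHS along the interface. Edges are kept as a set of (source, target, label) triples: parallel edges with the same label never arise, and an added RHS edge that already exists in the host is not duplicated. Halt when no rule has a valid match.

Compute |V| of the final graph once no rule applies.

initial: |V|=5 |E|=3  E = 1-q->2 2-p->1 2-q->1
step 1: apply R2 at {0↦1, 1↦2, 2↦3}  → |V|=4 |E|=2  E = 1-q->2 2-p->1
step 2: apply R2 at {0↦2, 1↦1, 2↦4}  → |V|=3 |E|=1  E = 2-p->1
final graph: no rule applies after step 2
NF nodes: {0:A, 1:A, 2:A}

Answer: 3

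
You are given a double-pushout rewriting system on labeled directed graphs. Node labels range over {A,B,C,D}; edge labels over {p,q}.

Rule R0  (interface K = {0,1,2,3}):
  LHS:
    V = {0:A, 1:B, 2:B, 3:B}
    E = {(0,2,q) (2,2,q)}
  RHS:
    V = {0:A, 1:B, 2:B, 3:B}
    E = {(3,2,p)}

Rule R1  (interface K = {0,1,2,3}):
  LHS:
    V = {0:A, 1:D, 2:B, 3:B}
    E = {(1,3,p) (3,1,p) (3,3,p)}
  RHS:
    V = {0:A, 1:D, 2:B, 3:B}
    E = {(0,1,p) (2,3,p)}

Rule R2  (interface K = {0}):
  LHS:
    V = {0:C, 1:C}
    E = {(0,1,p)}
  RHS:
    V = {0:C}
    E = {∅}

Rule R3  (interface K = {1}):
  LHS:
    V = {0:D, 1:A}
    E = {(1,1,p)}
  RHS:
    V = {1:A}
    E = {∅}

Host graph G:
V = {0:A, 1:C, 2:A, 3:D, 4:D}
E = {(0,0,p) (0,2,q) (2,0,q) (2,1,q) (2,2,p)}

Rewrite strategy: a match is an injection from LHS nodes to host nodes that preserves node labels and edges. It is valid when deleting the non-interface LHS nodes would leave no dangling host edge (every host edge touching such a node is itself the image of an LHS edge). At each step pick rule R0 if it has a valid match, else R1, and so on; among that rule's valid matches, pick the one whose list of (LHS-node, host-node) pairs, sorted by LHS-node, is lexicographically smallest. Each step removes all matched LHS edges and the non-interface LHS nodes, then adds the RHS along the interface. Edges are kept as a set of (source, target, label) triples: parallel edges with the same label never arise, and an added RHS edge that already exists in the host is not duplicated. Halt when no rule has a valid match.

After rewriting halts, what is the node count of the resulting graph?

initial: |V|=5 |E|=5  E = 0-p->0 0-q->2 2-q->0 2-q->1 2-p->2
step 1: apply R3 at {0↦3, 1↦0}  → |V|=4 |E|=4  E = 0-q->2 2-q->0 2-q->1 2-p->2
step 2: apply R3 at {0↦4, 1↦2}  → |V|=3 |E|=3  E = 0-q->2 2-q->0 2-q->1
final graph: no rule applies after step 2
NF nodes: {0:A, 1:C, 2:A}

Answer: 3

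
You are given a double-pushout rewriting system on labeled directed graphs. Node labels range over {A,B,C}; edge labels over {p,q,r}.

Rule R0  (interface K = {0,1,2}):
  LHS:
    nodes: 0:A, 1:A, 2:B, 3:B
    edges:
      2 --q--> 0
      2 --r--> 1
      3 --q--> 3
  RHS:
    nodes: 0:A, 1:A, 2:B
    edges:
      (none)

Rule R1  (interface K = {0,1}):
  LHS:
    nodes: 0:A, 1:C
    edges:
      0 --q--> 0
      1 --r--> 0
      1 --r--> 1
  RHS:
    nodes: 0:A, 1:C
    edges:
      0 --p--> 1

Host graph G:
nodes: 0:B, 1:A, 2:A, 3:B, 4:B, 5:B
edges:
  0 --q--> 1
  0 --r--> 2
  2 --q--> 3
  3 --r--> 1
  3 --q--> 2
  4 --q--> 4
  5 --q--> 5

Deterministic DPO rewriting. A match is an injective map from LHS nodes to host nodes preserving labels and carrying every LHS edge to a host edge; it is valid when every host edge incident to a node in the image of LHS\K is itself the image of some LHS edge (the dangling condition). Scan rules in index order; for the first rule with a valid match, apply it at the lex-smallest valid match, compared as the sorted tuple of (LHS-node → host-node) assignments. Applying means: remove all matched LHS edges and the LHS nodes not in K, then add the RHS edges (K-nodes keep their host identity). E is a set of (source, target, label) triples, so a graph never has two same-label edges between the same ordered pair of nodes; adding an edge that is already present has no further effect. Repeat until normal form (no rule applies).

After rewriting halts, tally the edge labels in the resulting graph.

initial: |V|=6 |E|=7  E = 0-q->1 0-r->2 2-q->3 3-r->1 3-q->2 4-q->4 5-q->5
step 1: apply R0 at {0↦1, 1↦2, 2↦0, 3↦4}  → |V|=5 |E|=4  E = 2-q->3 3-r->1 3-q->2 5-q->5
step 2: apply R0 at {0↦2, 1↦1, 2↦3, 3↦5}  → |V|=4 |E|=1  E = 2-q->3
normal form: no rule applies after step 2
NF edges: [(2, 3, 'q')]

Answer: q:1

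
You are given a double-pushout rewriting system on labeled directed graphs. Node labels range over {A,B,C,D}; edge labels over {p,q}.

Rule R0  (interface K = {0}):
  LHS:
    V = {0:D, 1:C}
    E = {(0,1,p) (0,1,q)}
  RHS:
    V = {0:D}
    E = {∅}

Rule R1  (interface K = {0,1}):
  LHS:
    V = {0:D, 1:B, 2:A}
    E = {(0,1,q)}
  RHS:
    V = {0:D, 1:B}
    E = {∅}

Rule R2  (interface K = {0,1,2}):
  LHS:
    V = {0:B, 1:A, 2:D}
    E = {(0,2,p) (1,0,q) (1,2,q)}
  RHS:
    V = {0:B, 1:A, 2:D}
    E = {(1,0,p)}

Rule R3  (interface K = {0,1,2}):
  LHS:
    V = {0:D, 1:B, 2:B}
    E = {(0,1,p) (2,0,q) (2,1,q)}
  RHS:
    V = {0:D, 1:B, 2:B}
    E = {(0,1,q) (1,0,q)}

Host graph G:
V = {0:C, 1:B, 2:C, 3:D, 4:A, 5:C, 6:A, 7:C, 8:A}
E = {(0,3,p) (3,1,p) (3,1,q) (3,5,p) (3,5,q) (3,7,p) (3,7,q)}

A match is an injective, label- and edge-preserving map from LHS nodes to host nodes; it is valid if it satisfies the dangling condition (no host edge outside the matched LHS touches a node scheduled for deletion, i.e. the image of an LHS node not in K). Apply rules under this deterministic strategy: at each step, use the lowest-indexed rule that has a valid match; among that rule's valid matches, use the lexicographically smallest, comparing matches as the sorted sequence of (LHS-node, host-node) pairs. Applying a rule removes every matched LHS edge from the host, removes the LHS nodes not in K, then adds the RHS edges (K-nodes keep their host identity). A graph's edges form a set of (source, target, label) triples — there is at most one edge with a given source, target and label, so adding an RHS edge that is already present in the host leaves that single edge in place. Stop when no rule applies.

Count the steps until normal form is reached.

Answer: 3

Derivation:
[0] host  ⇒  9 nodes, 7 edges  {0-p->3 3-p->1 3-q->1 3-p->5 3-q->5 3-p->7 3-q->7}
[1] R0 @ {0↦3, 1↦5}  ⇒  8 nodes, 5 edges  {0-p->3 3-p->1 3-q->1 3-p->7 3-q->7}
[2] R0 @ {0↦3, 1↦7}  ⇒  7 nodes, 3 edges  {0-p->3 3-p->1 3-q->1}
[3] R1 @ {0↦3, 1↦1, 2↦4}  ⇒  6 nodes, 2 edges  {0-p->3 3-p->1}
final graph: no rule applies after step 3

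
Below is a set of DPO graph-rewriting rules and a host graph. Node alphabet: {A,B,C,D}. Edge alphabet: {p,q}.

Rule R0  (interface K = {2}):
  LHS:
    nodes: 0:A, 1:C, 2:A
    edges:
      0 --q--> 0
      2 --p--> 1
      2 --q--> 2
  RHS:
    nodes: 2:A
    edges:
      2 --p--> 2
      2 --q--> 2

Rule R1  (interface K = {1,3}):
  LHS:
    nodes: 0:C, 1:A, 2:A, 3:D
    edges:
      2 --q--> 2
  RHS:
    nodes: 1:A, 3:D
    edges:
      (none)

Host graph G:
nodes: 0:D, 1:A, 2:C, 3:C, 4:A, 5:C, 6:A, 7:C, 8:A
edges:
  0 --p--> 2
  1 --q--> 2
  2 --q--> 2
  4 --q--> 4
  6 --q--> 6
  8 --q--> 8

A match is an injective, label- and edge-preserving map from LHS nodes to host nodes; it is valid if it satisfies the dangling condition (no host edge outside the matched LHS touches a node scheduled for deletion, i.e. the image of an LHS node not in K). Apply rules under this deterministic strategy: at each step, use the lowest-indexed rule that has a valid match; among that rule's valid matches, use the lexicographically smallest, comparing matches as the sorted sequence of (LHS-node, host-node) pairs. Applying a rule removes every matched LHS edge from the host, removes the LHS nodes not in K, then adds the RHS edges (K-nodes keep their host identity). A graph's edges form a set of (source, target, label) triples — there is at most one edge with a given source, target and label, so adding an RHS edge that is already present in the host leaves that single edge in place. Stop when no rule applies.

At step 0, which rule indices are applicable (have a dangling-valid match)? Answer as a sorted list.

Answer: [R1]

Steps:
R0: no valid match — LHS pattern not found
R1: 27 valid matches — {0↦3, 1↦1, 2↦4, 3↦0}, {0↦3, 1↦1, 2↦6, 3↦0}, {0↦3, 1↦1, 2↦8, 3↦0} (+24 more)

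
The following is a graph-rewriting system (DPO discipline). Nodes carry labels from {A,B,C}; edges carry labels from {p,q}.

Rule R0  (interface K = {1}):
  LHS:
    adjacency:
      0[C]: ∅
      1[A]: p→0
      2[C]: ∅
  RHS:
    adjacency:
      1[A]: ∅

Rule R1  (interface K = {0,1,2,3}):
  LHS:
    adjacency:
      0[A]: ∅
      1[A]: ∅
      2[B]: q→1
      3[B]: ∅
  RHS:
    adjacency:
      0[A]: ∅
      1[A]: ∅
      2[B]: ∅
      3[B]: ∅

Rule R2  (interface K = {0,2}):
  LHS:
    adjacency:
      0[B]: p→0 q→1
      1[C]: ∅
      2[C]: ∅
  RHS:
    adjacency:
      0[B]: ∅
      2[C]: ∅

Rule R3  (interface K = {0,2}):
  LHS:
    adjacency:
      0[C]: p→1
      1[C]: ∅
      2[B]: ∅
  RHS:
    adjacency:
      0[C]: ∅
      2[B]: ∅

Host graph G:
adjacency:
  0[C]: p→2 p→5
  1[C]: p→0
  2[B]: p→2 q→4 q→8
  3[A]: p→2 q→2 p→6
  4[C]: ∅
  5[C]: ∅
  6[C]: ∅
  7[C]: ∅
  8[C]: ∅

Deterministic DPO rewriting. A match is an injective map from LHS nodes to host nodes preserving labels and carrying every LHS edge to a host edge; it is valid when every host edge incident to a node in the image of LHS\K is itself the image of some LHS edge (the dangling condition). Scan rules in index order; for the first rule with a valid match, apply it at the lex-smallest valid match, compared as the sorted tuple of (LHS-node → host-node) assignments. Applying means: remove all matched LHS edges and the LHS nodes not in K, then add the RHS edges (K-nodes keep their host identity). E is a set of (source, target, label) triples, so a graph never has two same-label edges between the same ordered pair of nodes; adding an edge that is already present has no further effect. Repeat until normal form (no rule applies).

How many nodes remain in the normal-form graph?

[0] host  ⇒  9 nodes, 9 edges  {0-p->2 0-p->5 1-p->0 2-p->2 2-q->4 2-q->8 3-p->2 3-q->2 3-p->6}
[1] R0 @ {0↦6, 1↦3, 2↦7}  ⇒  7 nodes, 8 edges  {0-p->2 0-p->5 1-p->0 2-p->2 2-q->4 2-q->8 3-p->2 3-q->2}
[2] R2 @ {0↦2, 1↦4, 2↦0}  ⇒  6 nodes, 6 edges  {0-p->2 0-p->5 1-p->0 2-q->8 3-p->2 3-q->2}
[3] R3 @ {0↦0, 1↦5, 2↦2}  ⇒  5 nodes, 5 edges  {0-p->2 1-p->0 2-q->8 3-p->2 3-q->2}
normal form: no rule applies after step 3
NF nodes: {0:C, 1:C, 2:B, 3:A, 8:C}

Answer: 5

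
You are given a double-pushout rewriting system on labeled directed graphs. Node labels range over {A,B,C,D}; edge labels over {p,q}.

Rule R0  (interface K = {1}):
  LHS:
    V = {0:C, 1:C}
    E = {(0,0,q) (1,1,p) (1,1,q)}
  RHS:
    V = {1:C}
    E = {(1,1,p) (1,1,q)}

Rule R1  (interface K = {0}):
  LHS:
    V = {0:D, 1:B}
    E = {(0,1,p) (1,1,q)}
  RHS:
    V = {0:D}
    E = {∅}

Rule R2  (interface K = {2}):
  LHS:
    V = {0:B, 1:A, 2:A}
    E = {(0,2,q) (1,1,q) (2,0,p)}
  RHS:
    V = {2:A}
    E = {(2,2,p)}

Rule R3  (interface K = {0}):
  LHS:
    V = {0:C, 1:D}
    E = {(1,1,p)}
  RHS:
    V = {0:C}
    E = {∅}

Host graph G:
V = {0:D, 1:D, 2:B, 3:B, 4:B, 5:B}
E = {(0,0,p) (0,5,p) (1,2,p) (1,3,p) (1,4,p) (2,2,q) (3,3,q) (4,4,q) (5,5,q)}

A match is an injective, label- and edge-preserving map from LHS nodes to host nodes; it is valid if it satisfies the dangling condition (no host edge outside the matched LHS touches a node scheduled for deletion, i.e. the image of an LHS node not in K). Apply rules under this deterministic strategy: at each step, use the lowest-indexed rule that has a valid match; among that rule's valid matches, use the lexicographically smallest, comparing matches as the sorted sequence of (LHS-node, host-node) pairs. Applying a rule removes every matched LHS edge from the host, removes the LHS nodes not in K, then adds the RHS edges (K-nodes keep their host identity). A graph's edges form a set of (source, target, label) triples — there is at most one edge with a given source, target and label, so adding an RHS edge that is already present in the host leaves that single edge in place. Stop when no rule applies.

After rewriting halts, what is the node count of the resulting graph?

start.  V:6 E:9  edges: 0-p->0 0-p->5 1-p->2 1-p->3 1-p->4 2-q->2 3-q->3 4-q->4 5-q->5
1. fire R1 via {0↦0, 1↦5}  →  V:5 E:7  edges: 0-p->0 1-p->2 1-p->3 1-p->4 2-q->2 3-q->3 4-q->4
2. fire R1 via {0↦1, 1↦2}  →  V:4 E:5  edges: 0-p->0 1-p->3 1-p->4 3-q->3 4-q->4
3. fire R1 via {0↦1, 1↦3}  →  V:3 E:3  edges: 0-p->0 1-p->4 4-q->4
4. fire R1 via {0↦1, 1↦4}  →  V:2 E:1  edges: 0-p->0
final graph: no rule applies after step 4
NF nodes: {0:D, 1:D}

Answer: 2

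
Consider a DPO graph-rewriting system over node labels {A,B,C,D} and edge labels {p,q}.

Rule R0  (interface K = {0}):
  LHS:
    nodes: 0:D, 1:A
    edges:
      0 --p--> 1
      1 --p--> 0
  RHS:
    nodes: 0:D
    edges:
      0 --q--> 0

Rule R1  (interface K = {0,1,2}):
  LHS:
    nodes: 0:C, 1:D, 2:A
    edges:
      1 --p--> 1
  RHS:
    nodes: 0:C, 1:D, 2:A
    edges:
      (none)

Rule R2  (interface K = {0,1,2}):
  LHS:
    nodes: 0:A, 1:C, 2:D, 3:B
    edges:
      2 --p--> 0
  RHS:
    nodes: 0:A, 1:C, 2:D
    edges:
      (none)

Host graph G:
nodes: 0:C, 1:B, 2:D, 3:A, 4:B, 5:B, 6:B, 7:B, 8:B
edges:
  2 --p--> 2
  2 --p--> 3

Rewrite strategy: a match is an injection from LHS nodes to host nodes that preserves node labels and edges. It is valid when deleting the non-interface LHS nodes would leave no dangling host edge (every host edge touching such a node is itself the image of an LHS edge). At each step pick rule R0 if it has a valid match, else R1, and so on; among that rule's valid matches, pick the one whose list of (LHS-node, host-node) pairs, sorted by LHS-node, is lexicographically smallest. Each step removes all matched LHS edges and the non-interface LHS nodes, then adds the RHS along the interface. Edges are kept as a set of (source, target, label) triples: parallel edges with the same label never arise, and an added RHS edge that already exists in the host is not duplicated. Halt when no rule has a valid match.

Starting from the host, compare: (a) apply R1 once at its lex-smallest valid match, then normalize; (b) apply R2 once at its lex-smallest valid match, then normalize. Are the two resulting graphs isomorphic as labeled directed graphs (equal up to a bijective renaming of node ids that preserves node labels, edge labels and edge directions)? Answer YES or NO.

Answer: YES

Steps:
branch R1-first: apply at {0↦0, 1↦2, 2↦3} → |E|=1, then 1 more step(s) → NF |V|=8 |E|=0 V={0:C, 2:D, 3:A, 4:B, 5:B, 6:B, 7:B, 8:B} E=∅
branch R2-first: apply at {0↦3, 1↦0, 2↦2, 3↦1} → |E|=1, then 1 more step(s) → NF |V|=8 |E|=0 V={0:C, 2:D, 3:A, 4:B, 5:B, 6:B, 7:B, 8:B} E=∅
graphs isomorphic (equal up to label-preserving node renaming)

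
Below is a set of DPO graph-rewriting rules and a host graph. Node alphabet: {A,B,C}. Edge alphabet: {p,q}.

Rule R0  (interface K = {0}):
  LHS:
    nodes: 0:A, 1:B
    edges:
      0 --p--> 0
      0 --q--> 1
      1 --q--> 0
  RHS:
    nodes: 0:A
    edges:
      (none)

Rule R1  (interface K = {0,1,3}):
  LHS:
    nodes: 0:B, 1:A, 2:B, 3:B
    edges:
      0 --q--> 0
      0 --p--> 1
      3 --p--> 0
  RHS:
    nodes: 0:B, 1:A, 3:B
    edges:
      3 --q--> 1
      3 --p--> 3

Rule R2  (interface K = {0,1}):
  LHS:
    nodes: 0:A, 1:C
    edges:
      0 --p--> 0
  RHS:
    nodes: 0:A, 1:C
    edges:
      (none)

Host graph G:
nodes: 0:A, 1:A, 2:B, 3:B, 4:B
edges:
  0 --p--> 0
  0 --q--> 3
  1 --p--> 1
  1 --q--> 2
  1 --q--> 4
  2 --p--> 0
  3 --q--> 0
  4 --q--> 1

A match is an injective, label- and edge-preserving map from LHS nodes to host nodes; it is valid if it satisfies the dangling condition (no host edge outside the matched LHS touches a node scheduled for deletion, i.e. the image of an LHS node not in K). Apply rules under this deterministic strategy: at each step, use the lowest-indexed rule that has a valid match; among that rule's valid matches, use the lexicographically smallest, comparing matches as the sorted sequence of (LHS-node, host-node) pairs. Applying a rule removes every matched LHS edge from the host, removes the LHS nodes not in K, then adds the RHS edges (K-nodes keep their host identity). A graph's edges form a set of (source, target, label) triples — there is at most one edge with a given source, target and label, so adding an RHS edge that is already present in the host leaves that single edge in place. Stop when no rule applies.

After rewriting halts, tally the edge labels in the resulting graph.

initial: |V|=5 |E|=8  E = 0-p->0 0-q->3 1-p->1 1-q->2 1-q->4 2-p->0 3-q->0 4-q->1
step 1: apply R0 at {0↦0, 1↦3}  → |V|=4 |E|=5  E = 1-p->1 1-q->2 1-q->4 2-p->0 4-q->1
step 2: apply R0 at {0↦1, 1↦4}  → |V|=3 |E|=2  E = 1-q->2 2-p->0
final graph: no rule applies after step 2
NF edges: [(1, 2, 'q'), (2, 0, 'p')]

Answer: p:1 q:1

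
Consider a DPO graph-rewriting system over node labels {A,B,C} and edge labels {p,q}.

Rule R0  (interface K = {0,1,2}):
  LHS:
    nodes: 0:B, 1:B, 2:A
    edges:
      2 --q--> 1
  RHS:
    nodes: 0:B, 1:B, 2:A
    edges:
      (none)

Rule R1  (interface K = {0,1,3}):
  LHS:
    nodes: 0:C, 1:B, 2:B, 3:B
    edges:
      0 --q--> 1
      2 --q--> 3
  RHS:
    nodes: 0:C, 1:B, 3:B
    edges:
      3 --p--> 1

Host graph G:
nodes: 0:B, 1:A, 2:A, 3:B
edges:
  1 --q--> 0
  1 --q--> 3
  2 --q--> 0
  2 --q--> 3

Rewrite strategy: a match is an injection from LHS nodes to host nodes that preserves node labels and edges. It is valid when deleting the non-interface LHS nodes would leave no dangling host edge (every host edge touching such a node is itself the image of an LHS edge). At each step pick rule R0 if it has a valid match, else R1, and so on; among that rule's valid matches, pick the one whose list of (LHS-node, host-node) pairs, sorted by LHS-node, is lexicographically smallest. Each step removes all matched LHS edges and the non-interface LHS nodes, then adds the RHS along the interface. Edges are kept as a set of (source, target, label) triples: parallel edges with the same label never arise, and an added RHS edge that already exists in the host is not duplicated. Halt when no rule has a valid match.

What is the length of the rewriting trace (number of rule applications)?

initial: |V|=4 |E|=4  E = 1-q->0 1-q->3 2-q->0 2-q->3
step 1: apply R0 at {0↦0, 1↦3, 2↦1}  → |V|=4 |E|=3  E = 1-q->0 2-q->0 2-q->3
step 2: apply R0 at {0↦0, 1↦3, 2↦2}  → |V|=4 |E|=2  E = 1-q->0 2-q->0
step 3: apply R0 at {0↦3, 1↦0, 2↦1}  → |V|=4 |E|=1  E = 2-q->0
step 4: apply R0 at {0↦3, 1↦0, 2↦2}  → |V|=4 |E|=0  E = ∅
normal form: no rule applies after step 4

Answer: 4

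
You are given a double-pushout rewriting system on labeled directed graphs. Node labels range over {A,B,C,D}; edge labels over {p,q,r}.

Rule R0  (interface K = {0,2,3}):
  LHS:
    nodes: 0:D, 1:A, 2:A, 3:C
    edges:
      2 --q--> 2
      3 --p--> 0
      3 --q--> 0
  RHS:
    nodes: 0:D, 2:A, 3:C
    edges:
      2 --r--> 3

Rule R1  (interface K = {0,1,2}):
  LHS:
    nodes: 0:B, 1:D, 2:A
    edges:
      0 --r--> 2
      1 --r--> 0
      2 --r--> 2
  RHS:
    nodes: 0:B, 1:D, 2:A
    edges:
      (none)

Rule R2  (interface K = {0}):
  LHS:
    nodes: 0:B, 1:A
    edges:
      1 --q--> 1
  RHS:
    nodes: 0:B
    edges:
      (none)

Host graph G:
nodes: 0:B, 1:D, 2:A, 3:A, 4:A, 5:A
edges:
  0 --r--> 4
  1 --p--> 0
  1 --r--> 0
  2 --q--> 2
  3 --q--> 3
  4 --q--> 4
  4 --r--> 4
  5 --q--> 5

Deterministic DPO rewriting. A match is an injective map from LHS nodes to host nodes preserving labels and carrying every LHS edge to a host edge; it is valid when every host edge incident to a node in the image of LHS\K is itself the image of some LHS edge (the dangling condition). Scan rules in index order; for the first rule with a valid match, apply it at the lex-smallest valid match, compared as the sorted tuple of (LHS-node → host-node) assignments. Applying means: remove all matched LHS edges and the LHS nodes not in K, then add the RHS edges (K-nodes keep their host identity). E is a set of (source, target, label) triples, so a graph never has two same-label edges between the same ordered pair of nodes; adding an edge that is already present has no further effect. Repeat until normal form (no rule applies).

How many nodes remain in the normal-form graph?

Answer: 2

Rewrite trace:
start.  V:6 E:8  edges: 0-r->4 1-p->0 1-r->0 2-q->2 3-q->3 4-q->4 4-r->4 5-q->5
1. fire R1 via {0↦0, 1↦1, 2↦4}  →  V:6 E:5  edges: 1-p->0 2-q->2 3-q->3 4-q->4 5-q->5
2. fire R2 via {0↦0, 1↦2}  →  V:5 E:4  edges: 1-p->0 3-q->3 4-q->4 5-q->5
3. fire R2 via {0↦0, 1↦3}  →  V:4 E:3  edges: 1-p->0 4-q->4 5-q->5
4. fire R2 via {0↦0, 1↦4}  →  V:3 E:2  edges: 1-p->0 5-q->5
5. fire R2 via {0↦0, 1↦5}  →  V:2 E:1  edges: 1-p->0
normal form: no rule applies after step 5
NF nodes: {0:B, 1:D}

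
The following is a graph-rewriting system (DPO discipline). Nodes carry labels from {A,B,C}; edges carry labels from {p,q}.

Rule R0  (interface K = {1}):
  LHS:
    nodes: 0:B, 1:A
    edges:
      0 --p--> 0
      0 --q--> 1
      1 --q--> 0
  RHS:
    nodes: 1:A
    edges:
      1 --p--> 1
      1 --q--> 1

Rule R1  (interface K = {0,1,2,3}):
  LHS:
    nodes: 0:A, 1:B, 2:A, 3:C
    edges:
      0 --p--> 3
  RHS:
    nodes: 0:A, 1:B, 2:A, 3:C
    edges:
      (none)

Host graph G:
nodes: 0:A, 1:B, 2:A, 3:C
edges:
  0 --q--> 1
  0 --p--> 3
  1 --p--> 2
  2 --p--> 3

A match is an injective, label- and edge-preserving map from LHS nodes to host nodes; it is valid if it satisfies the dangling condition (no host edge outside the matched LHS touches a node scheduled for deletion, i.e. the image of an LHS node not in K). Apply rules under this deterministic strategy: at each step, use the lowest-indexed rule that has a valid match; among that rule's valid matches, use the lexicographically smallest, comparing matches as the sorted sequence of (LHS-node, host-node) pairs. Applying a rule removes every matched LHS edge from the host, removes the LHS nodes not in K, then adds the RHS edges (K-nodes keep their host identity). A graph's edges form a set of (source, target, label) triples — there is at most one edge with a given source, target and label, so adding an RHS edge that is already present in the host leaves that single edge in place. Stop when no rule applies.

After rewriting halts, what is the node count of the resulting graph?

[0] host  ⇒  4 nodes, 4 edges  {0-q->1 0-p->3 1-p->2 2-p->3}
[1] R1 @ {0↦0, 1↦1, 2↦2, 3↦3}  ⇒  4 nodes, 3 edges  {0-q->1 1-p->2 2-p->3}
[2] R1 @ {0↦2, 1↦1, 2↦0, 3↦3}  ⇒  4 nodes, 2 edges  {0-q->1 1-p->2}
halt: no rule applies after step 2
NF nodes: {0:A, 1:B, 2:A, 3:C}

Answer: 4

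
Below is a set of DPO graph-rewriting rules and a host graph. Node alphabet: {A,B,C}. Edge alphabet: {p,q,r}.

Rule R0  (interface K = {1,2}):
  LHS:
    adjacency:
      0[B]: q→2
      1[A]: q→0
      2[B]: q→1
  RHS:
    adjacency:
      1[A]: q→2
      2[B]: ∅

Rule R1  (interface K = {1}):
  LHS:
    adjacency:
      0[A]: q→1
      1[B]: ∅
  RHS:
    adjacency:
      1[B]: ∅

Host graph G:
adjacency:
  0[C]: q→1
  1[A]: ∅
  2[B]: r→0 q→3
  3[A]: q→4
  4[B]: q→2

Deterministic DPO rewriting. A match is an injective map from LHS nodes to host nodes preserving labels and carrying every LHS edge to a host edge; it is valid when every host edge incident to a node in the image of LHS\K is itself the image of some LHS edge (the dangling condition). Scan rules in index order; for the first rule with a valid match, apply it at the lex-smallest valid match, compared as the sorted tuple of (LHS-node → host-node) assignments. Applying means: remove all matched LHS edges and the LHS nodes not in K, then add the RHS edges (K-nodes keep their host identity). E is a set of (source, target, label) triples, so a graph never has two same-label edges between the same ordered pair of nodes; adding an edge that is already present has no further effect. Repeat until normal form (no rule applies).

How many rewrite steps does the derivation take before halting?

Answer: 2

Derivation:
initial: |V|=5 |E|=5  E = 0-q->1 2-r->0 2-q->3 3-q->4 4-q->2
step 1: apply R0 at {0↦4, 1↦3, 2↦2}  → |V|=4 |E|=3  E = 0-q->1 2-r->0 3-q->2
step 2: apply R1 at {0↦3, 1↦2}  → |V|=3 |E|=2  E = 0-q->1 2-r->0
final graph: no rule applies after step 2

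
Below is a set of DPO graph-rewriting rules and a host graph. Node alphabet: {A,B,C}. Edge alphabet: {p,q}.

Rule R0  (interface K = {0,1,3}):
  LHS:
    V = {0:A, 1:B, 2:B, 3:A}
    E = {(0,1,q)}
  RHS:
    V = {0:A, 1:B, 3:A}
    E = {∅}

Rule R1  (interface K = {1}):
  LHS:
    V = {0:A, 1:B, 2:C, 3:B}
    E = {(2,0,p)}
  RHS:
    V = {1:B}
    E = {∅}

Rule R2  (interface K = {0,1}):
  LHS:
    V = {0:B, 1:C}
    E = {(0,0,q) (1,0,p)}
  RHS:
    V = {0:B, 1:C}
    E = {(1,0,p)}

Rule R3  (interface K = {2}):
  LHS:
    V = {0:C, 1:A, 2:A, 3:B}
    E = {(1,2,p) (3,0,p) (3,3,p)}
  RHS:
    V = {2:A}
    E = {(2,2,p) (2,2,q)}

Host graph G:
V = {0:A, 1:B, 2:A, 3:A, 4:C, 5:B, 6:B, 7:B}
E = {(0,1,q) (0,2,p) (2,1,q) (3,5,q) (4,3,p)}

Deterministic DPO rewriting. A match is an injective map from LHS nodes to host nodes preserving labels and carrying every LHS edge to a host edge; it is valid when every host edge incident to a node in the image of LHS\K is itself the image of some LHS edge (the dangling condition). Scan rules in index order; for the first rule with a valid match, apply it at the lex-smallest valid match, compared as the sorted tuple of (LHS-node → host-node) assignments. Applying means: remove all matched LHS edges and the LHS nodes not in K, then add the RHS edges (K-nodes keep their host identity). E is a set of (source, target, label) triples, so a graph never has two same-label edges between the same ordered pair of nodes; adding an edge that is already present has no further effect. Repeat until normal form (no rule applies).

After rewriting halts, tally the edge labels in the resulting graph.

[0] host  ⇒  8 nodes, 5 edges  {0-q->1 0-p->2 2-q->1 3-q->5 4-p->3}
[1] R0 @ {0↦0, 1↦1, 2↦6, 3↦2}  ⇒  7 nodes, 4 edges  {0-p->2 2-q->1 3-q->5 4-p->3}
[2] R0 @ {0↦2, 1↦1, 2↦7, 3↦0}  ⇒  6 nodes, 3 edges  {0-p->2 3-q->5 4-p->3}
[3] R0 @ {0↦3, 1↦5, 2↦1, 3↦0}  ⇒  5 nodes, 2 edges  {0-p->2 4-p->3}
final graph: no rule applies after step 3
NF edges: [(0, 2, 'p'), (4, 3, 'p')]

Answer: p:2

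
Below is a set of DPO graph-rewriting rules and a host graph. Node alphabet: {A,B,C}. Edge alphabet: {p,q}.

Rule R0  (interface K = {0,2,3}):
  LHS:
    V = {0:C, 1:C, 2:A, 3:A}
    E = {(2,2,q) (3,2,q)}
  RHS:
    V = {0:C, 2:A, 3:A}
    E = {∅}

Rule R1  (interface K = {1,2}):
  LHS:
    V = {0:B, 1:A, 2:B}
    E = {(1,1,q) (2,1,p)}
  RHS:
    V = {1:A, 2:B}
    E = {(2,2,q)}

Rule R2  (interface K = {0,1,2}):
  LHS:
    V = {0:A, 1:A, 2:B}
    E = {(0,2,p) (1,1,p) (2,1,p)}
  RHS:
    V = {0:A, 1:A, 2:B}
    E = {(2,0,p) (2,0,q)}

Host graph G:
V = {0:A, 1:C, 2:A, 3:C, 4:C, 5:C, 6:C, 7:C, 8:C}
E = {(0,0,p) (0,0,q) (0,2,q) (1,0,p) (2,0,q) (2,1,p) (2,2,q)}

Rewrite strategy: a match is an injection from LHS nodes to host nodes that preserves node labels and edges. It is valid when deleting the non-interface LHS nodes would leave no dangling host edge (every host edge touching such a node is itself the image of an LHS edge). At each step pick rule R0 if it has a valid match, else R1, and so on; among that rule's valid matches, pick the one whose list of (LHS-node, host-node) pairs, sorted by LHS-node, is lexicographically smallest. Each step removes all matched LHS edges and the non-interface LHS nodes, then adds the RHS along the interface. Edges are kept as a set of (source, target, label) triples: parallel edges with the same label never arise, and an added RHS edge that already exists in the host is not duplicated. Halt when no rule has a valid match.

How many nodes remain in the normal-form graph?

Answer: 7

Derivation:
start.  V:9 E:7  edges: 0-p->0 0-q->0 0-q->2 1-p->0 2-q->0 2-p->1 2-q->2
1. fire R0 via {0↦1, 1↦3, 2↦0, 3↦2}  →  V:8 E:5  edges: 0-p->0 0-q->2 1-p->0 2-p->1 2-q->2
2. fire R0 via {0↦1, 1↦4, 2↦2, 3↦0}  →  V:7 E:3  edges: 0-p->0 1-p->0 2-p->1
final graph: no rule applies after step 2
NF nodes: {0:A, 1:C, 2:A, 5:C, 6:C, 7:C, 8:C}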